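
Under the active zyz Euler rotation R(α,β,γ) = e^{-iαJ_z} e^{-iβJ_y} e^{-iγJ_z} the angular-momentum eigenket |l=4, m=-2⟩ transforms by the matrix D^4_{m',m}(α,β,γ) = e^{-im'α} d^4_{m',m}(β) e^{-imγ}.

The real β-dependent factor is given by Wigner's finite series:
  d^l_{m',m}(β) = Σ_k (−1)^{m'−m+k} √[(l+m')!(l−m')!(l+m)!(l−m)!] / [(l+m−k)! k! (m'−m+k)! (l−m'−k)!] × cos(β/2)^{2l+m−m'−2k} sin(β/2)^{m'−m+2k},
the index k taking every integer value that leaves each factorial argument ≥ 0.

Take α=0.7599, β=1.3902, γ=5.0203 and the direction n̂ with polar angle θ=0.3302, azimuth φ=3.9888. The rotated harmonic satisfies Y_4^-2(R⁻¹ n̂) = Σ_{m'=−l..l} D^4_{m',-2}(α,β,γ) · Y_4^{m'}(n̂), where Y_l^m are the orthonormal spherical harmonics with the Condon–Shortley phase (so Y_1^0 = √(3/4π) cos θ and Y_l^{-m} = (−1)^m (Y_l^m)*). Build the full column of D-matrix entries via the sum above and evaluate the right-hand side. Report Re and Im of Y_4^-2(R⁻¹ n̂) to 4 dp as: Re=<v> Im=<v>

Re=0.2350 Im=0.1469

Need the full column D^4_{m',-2} for m'=−4..4 at α=0.7599, β=1.3902, γ=5.0203.
cos(β/2)=0.767990, sin(β/2)=0.640462
d^4_{-4,-2}: single k=2 term ⇒ +0.445347;  D = +0.387839+0.218895i
d^4_{-3,-2}: k∈[1..2] ⇒ +0.377611 -0.787849 = -0.410237;  D = -0.397880+0.099932i
d^4_{-2,-2}: k∈[0..2] ⇒ +0.121016 -1.009952 +0.877985 = -0.010951;  D = -0.005862+0.009250i
d^4_{-1,-2}: k∈[0..2] ⇒ -0.428171 +1.488894 -0.690317 = +0.370405;  D = -0.071799-0.363380i
d^4_{0,-2}: k∈[0..2] ⇒ +0.798437 -1.480763 +0.386183 = -0.296143;  D = +0.241741+0.171061i
d^4_{1,-2}: k∈[0..2] ⇒ -0.992596 +1.035476 -0.144028 = -0.101148;  D = +0.100100-0.014523i
d^4_{2,-2}: k∈[0..2] ⇒ +0.877985 -0.488487 +0.028311 = +0.417808;  D = -0.258410+0.328311i
d^4_{3,-2}: k∈[0..1] ⇒ -0.547922 +0.127021 = -0.420902;  D = -0.039122-0.419080i
d^4_{4,-2}: single k=0 term ⇒ +0.215403;  D = +0.162251+0.141679i
Y_4^{m'}(θ=0.3302,φ=3.9888) and Σ D·Y over m':
  (+0.3878+0.2189i)·(-0.0047+0.0012i)  (-0.3979+0.0999i)·(+0.0333+0.0228i)  (-0.0059+0.0093i)·(-0.0228-0.1837i)  (-0.0718-0.3634i)·(-0.3136+0.3550i)  (+0.2417+0.1711i)·(+0.4424+0.0000i)  (+0.1001-0.0145i)·(+0.3136+0.3550i)  (-0.2584+0.3283i)·(-0.0228+0.1837i)  (-0.0391-0.4191i)·(-0.0333+0.0228i)  (+0.1623+0.1417i)·(-0.0047-0.0012i)
Y_4^-2(R⁻¹ n̂) = +0.235021+0.146902i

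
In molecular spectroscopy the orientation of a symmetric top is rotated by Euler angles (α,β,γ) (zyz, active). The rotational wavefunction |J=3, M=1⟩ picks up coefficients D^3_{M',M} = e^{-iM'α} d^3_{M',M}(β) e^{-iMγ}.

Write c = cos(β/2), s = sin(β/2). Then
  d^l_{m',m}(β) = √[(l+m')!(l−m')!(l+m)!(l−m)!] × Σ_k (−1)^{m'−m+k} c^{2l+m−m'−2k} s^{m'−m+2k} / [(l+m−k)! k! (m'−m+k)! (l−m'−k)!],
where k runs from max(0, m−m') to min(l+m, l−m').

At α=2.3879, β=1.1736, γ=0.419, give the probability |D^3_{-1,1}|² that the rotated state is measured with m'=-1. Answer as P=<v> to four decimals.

D^3_{-1,1}(2.3879,1.1736,0.419) = e^{-i·-1·2.3879}·d^3_{-1,1}(1.1736)·e^{-i·1·0.419}. Compute d first:
With c≡cos(β/2)=0.832717 and s≡sin(β/2)=0.553699, N=[2·24·24·2]^{1/2}=48.000000
The bounds max(0,m−m')=2 and min(l+m,l−m')=4 give 3 terms
  k=2: (−1)^0·48.0000/(8)·0.8327^4·0.5537^2 = +0.884480
  k=3: (−1)^1·48.0000/(6)·0.8327^2·0.5537^4 = -0.521411
  k=4: (−1)^2·48.0000/(48)·0.8327^0·0.5537^6 = +0.028817
d^3_{-1,1}(1.1736) = +0.884480 -0.521411 +0.028817 = +0.391886
|D^3_{-1,1}|² = |d^3_{-1,1}(β)|² = (+0.391886)² = 0.153575 (the z-rotation phases have unit modulus)

P=0.1536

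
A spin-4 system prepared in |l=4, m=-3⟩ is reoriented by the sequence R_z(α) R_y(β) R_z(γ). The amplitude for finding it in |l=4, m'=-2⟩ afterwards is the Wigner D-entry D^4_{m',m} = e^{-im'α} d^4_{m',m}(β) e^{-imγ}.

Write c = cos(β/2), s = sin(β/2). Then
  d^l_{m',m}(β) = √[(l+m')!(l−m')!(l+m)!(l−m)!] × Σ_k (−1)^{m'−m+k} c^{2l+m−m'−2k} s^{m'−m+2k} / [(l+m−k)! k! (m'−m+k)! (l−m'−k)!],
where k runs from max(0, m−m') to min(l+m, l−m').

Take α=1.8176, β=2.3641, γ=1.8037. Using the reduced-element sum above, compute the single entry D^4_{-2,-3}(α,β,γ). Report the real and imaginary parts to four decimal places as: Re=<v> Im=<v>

D^4_{-2,-3}(1.8176,2.3641,1.8037) = e^{-i·-2·1.8176}·d^4_{-2,-3}(2.3641)·e^{-i·-3·1.8037}. Compute d first:
c=cos(2.3641/2)=0.379029, s=sin(2.3641/2)=0.925385; N=√[2·720·1·5040]=2693.993318
Admissible k: 0..1 (factorial args all ≥0)
  k=0: (−1)^1·2693.9933/(720)·0.3790^7·0.9254^1 = -0.003891
  k=1: (−1)^2·2693.9933/(240)·0.3790^5·0.9254^3 = +0.069584
d^4_{-2,-3}(2.3641) = -0.003891 +0.069584 = +0.065693
Phases: e^{-i·(-2)·1.8176}=-0.880629-0.473806i, e^{-i·(-3)·1.8037}=+0.643231-0.765672i ⇒ D=-0.061044+0.024274i

Re=-0.0610 Im=0.0243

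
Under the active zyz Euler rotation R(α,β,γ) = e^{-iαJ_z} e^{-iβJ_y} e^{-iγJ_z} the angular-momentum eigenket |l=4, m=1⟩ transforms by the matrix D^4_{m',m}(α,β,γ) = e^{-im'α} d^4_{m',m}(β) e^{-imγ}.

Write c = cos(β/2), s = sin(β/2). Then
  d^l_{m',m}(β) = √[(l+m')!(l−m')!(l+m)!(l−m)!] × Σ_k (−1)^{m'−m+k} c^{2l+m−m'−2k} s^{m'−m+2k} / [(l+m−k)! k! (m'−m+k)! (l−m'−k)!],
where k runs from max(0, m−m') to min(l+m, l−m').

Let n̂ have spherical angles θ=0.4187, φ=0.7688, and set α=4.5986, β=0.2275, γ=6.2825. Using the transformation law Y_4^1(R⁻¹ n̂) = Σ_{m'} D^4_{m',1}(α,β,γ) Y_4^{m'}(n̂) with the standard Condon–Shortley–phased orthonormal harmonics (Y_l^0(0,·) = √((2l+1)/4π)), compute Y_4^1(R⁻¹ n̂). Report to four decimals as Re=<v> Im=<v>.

Need the full column D^4_{m',1} for m'=−4..4 at α=4.5986, β=0.2275, γ=6.2825.
cos(β/2)=0.993537, sin(β/2)=0.113505
d^4_{-4,1}: single k=5 term ⇒ +0.000138;  D = +0.000124-0.000061i
d^4_{-3,1}: k∈[4..5] ⇒ +0.002140 -0.000017 = +0.002123;  D = +0.000709+0.002001i
d^4_{-2,1}: k∈[3..5] ⇒ +0.020021 -0.000392 +0.000001 = +0.019630;  D = -0.019127+0.004416i
d^4_{-1,1}: k∈[2..5] ⇒ +0.123918 -0.004852 +0.000032 -0.000000 = +0.119098;  D = -0.013442-0.118337i
d^4_{0,1}: k∈[1..4] ⇒ +0.485086 -0.037987 +0.000496 -0.000001 = +0.447594;  D = +0.447594+0.000307i
d^4_{1,1}: k∈[0..3] ⇒ +0.949454 -0.185877 +0.004852 -0.000021 = +0.768408;  D = -0.087771+0.763379i
d^4_{2,1}: k∈[0..2] ⇒ -0.460193 +0.030031 -0.000261 = -0.430424;  D = +0.419259+0.097399i
d^4_{3,1}: k∈[0..1] ⇒ +0.098357 -0.002140 = +0.096217;  D = +0.032273-0.090643i
d^4_{4,1}: single k=0 term ⇒ -0.010594;  D = -0.009512-0.004664i
Y_4^{m'}(θ=0.4187,φ=0.7688) and Σ D·Y over m':
  (+0.0001-0.0001i)·(-0.0121-0.0008i)  (+0.0007+0.0020i)·(-0.0516-0.0570i)  (-0.0191+0.0044i)·(+0.0089-0.2677i)  (-0.0134-0.1183i)·(+0.3591-0.3473i)  (+0.4476+0.0003i)·(+0.2480+0.0000i)  (-0.0878+0.7634i)·(-0.3591-0.3473i)  (+0.4193+0.0974i)·(+0.0089+0.2677i)  (+0.0323-0.0906i)·(+0.0516-0.0570i)  (-0.0095-0.0047i)·(-0.0121+0.0008i)
Y_4^1(R⁻¹ n̂) = +0.337104-0.169735i

Re=0.3371 Im=-0.1697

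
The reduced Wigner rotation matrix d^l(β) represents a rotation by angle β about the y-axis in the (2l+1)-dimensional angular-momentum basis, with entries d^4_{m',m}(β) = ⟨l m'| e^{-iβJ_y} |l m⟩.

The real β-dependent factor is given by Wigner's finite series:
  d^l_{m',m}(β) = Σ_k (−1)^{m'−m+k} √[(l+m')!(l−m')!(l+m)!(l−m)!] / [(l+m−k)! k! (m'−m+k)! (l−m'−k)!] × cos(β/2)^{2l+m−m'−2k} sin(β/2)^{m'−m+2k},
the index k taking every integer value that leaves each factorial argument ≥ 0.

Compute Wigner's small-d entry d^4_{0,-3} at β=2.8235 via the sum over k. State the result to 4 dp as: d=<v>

d^4_{0,-3}(β=2.8235) via Wigner's sum:
With c≡cos(β/2)=0.158377 and s≡sin(β/2)=0.987379, N=[24·24·1·5040]^{1/2}=1703.830978
Admissible k: 0..1 (factorial args all ≥0)
  k=0: (−1)^3·1703.8310/(144)·0.1584^5·0.9874^3 = -0.001135
  k=1: (−1)^4·1703.8310/(144)·0.1584^3·0.9874^5 = +0.044112
d^4_{0,-3}(2.8235) = -0.001135 +0.044112 = +0.042977

d=0.0430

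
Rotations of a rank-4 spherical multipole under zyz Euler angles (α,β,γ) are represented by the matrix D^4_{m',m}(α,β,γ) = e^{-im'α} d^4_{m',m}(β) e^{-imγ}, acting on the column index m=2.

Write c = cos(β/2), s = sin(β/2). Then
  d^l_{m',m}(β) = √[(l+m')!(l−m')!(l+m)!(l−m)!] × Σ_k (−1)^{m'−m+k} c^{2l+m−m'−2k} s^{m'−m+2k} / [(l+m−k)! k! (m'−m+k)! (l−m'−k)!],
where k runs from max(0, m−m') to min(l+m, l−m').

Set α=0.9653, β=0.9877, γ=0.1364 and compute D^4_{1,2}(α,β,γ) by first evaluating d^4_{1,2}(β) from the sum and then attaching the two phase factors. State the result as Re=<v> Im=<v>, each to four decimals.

Split into d^4_{1,2}(β=0.9877) × two z-phases.
c=cos(0.9877/2)=0.880514, s=sin(0.9877/2)=0.474019; N=√[120·6·720·2]=1018.233765
k: max(0,(2)−(1))=1 … min(4+(2),4−(1))=3
  k=1: (−1)^0·1018.2338/(240)·0.8805^7·0.4740^1 = +0.825254
  k=2: (−1)^1·1018.2338/(48)·0.8805^5·0.4740^3 = -1.195850
  k=3: (−1)^2·1018.2338/(72)·0.8805^3·0.4740^5 = +0.231049
d^4_{1,2}(0.9877) = +0.825254 -1.195850 +0.231049 = -0.139547
Phases: e^{-i·(1)·0.9653}=+0.569170-0.822220i, e^{-i·(2)·0.1364}=+0.963020-0.269429i ⇒ D=-0.045575+0.131895i

Re=-0.0456 Im=0.1319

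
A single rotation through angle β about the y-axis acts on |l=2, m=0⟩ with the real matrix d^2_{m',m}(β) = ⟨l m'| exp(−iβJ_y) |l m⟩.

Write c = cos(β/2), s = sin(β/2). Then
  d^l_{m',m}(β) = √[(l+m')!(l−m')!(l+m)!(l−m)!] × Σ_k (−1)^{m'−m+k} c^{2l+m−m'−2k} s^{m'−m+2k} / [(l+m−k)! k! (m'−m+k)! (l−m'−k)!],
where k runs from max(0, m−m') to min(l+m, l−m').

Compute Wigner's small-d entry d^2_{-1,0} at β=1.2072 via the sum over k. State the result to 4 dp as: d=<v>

d=0.4071

d^2_{-1,0}(β=1.2072) via Wigner's sum:
c=cos(1.2072/2)=0.823298, s=sin(1.2072/2)=0.567610; N=√[1·6·2·2]=4.898979
k∈{1,2} keeps every argument non-negative
  k=1: (−1)^0·4.8990/(2)·0.8233^3·0.5676^1 = +0.775883
  k=2: (−1)^1·4.8990/(2)·0.8233^1·0.5676^3 = -0.368793
d^2_{-1,0}(1.2072) = +0.775883 -0.368793 = +0.407090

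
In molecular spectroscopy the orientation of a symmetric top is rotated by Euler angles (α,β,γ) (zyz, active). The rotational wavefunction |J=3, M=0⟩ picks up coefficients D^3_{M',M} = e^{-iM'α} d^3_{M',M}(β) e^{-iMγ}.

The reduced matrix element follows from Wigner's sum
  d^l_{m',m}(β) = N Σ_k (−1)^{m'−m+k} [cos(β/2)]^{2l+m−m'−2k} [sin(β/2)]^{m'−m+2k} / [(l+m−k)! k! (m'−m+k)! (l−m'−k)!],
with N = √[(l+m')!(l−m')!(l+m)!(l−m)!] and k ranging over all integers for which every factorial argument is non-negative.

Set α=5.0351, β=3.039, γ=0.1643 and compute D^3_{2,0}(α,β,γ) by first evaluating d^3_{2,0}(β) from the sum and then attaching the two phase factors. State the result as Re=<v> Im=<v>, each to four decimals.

Re=0.0114 Im=-0.0086

D^3_{2,0}(5.0351,3.039,0.1643) = e^{-i·2·5.0351}·d^3_{2,0}(3.039)·e^{-i·0·0.1643}. Compute d first:
c=cos(3.039/2)=0.051274, s=sin(3.039/2)=0.998685; N=√[120·1·6·6]=65.726707
Admissible k: 0..1 (factorial args all ≥0)
  k=0: (−1)^2·65.7267/(12)·0.0513^4·0.9987^2 = +0.000038
  k=1: (−1)^3·65.7267/(12)·0.0513^2·0.9987^4 = -0.014324
d^3_{2,0}(3.039) = +0.000038 -0.014324 = -0.014286
Attach z-rotation phases: D = e^{-i(2)(5.0351)}·(-0.014286)·e^{-i(0)(0.1643)} = +0.011413-0.008594i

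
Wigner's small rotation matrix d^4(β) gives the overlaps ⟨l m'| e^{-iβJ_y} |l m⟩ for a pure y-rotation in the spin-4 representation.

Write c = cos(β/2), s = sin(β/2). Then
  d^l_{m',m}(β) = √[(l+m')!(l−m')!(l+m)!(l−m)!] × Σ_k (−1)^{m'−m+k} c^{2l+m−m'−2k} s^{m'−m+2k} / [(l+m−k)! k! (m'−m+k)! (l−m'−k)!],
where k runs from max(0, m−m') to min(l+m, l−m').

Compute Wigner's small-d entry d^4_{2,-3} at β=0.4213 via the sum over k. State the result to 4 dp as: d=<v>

d^4_{2,-3}(β=0.4213) via Wigner's sum:
Half-angle: c=0.977895, s=0.209096. N=√(720·2·1·5040)=2693.993318
Admissible k: 0..1 (factorial args all ≥0)
  k=0: (−1)^5·2693.9933/(240)·0.9779^3·0.2091^5 = -0.004196
  k=1: (−1)^6·2693.9933/(720)·0.9779^1·0.2091^7 = +0.000064
d^4_{2,-3}(0.4213) = -0.004196 +0.000064 = -0.004132

d=-0.0041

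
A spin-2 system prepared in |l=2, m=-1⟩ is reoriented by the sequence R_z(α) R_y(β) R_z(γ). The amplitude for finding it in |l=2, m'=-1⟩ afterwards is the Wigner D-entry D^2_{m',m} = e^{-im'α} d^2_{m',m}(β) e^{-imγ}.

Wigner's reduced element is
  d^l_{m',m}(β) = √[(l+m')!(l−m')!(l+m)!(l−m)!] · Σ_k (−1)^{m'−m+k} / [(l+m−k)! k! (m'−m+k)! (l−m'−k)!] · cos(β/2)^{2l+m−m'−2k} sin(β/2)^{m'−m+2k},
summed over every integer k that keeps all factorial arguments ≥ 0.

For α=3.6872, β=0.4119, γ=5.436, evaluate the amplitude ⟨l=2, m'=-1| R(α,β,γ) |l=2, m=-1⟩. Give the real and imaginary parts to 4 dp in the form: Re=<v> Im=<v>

Re=-0.7619 Im=0.2370

D^2_{-1,-1}(3.6872,0.4119,5.436) = e^{-i·-1·3.6872}·d^2_{-1,-1}(0.4119)·e^{-i·-1·5.436}. Compute d first:
c=cos(0.4119/2)=0.978867, s=sin(0.4119/2)=0.204497; N=√[1·6·1·6]=6.000000
k: max(0,(-1)−(-1))=0 … min(2+(-1),2−(-1))=1
  k=0: (−1)^0·6.0000/(6)·0.9789^4·0.2045^0 = +0.918111
  k=1: (−1)^1·6.0000/(2)·0.9789^2·0.2045^2 = -0.120211
d^2_{-1,-1}(0.4119) = +0.918111 -0.120211 = +0.797900
Phases: e^{-i·(-1)·3.6872}=-0.854812-0.518937i, e^{-i·(-1)·5.436}=+0.662095-0.749420i ⇒ D=-0.761890+0.236998i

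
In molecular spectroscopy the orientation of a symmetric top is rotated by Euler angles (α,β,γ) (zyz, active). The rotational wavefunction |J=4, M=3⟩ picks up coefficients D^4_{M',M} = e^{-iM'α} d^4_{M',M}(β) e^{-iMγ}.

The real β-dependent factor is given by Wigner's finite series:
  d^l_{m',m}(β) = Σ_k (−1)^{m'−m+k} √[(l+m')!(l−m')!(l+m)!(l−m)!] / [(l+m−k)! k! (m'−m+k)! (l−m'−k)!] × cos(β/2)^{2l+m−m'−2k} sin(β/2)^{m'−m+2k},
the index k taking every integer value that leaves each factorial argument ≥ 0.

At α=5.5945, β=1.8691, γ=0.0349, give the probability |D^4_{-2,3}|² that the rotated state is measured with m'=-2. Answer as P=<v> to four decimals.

Split into d^4_{-2,3}(β=1.8691) × two z-phases.
c=cos(1.8691/2)=0.594180, s=sin(1.8691/2)=0.804332; N=√[2·720·5040·1]=2693.993318
Admissible k: 5..6 (factorial args all ≥0)
  k=5: (−1)^0·2693.9933/(240)·0.5942^3·0.8043^5 = +0.792714
  k=6: (−1)^1·2693.9933/(720)·0.5942^1·0.8043^7 = -0.484205
d^4_{-2,3}(1.8691) = +0.792714 -0.484205 = +0.308509
|D^4_{-2,3}|² = |d^4_{-2,3}(β)|² = (+0.308509)² = 0.095178 (the z-rotation phases have unit modulus)

P=0.0952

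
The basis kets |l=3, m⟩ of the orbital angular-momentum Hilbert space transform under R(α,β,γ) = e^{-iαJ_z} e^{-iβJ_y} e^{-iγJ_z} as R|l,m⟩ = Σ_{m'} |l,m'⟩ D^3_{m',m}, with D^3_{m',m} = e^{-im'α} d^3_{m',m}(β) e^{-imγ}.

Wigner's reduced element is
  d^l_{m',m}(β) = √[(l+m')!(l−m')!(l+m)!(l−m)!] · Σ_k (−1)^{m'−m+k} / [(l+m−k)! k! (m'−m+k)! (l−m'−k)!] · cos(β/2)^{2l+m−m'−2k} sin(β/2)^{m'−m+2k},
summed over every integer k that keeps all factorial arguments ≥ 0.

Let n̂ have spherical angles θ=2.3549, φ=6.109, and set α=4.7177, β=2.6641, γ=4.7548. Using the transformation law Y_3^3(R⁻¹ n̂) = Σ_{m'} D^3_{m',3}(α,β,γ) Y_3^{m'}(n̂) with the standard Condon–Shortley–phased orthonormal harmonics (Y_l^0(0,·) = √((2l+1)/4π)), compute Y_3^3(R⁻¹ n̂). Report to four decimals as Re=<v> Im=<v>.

Re=0.0851 Im=-0.1369

Need the full column D^3_{m',3} for m'=−3..3 at α=4.7177, β=2.6641, γ=4.7548.
cos(β/2)=0.236485, sin(β/2)=0.971635
d^3_{-3,3}: single k=6 term ⇒ +0.841433;  D = +0.836227-0.093458i
d^3_{-2,3}: single k=5 term ⇒ +0.501643;  D = +0.058365+0.498236i
d^3_{-1,3}: single k=4 term ⇒ +0.193048;  D = -0.191615+0.023479i
d^3_{0,3}: single k=3 term ⇒ +0.054254;  D = -0.006884-0.053816i
d^3_{1,3}: single k=2 term ⇒ +0.011436;  D = +0.011335-0.001511i
d^3_{2,3}: single k=1 term ⇒ +0.001760;  D = +0.000242+0.001744i
d^3_{3,3}: single k=0 term ⇒ +0.000175;  D = -0.000173+0.000025i
Y_3^{m'}(θ=2.3549,φ=6.109) and Σ D·Y over m':
  (+0.8362-0.0935i)·(+0.1283+0.0739i)  (+0.0584+0.4982i)·(-0.3401-0.1235i)  (-0.1916+0.0235i)·(+0.3366+0.0592i)  (-0.0069-0.0538i)·(+0.1335+0.0000i)  (+0.0113-0.0015i)·(-0.3366+0.0592i)  (+0.0002+0.0017i)·(-0.3401+0.1235i)  (-0.0002+0.0000i)·(-0.1283+0.0739i)
Y_3^3(R⁻¹ n̂) = +0.085095-0.136855i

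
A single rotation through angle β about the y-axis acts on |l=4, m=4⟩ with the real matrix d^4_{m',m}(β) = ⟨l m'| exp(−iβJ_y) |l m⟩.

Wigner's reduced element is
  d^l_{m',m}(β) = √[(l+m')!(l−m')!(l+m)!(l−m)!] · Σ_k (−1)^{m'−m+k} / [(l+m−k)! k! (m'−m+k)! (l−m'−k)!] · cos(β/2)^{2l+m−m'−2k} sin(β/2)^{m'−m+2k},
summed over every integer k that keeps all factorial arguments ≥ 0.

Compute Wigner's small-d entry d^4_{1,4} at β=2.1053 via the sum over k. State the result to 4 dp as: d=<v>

d^4_{1,4}(β=2.1053) via Wigner's sum:
Half-angle: c=0.495271, s=0.868739. N=√(120·6·40320·1)=5387.986637
k∈{3} keeps every argument non-negative
  k=3: (−1)^0·5387.9866/(720)·0.4953^5·0.8687^3 = +0.146209
d^4_{1,4}(2.1053) = +0.146209

d=0.1462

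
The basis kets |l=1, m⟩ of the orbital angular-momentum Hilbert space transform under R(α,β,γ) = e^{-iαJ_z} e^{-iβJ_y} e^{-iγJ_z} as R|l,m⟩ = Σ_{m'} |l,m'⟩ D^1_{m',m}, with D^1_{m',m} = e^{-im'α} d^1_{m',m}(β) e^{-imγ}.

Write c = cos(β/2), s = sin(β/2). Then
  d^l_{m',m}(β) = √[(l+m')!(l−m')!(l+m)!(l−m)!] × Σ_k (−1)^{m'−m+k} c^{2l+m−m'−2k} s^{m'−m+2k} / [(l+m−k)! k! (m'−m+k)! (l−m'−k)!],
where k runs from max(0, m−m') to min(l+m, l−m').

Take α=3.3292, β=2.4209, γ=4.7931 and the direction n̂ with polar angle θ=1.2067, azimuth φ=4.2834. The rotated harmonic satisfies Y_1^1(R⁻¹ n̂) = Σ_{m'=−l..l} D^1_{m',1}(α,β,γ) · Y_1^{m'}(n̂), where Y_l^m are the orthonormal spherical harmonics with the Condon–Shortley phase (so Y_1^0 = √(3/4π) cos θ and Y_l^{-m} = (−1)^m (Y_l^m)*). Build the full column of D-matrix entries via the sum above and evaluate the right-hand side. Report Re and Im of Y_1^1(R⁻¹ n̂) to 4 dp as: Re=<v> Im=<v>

Need the full column D^1_{m',1} for m'=−1..1 at α=3.3292, β=2.4209, γ=4.7931.
cos(β/2)=0.352598, sin(β/2)=0.935775
d^1_{-1,1}: single k=2 term ⇒ +0.875674;  D = +0.093428-0.870676i
d^1_{0,1}: single k=1 term ⇒ +0.466623;  D = +0.037621+0.465104i
d^1_{1,1}: single k=0 term ⇒ +0.124326;  D = -0.032960-0.119877i
Y_1^{m'}(θ=1.2067,φ=4.2834) and Σ D·Y over m':
  (+0.0934-0.8707i)·(-0.1343+0.2936i)  (+0.0376+0.4651i)·(+0.1740+0.0000i)  (-0.0330-0.1199i)·(+0.1343+0.2936i)
Y_1^1(R⁻¹ n̂) = +0.280391+0.199502i

Re=0.2804 Im=0.1995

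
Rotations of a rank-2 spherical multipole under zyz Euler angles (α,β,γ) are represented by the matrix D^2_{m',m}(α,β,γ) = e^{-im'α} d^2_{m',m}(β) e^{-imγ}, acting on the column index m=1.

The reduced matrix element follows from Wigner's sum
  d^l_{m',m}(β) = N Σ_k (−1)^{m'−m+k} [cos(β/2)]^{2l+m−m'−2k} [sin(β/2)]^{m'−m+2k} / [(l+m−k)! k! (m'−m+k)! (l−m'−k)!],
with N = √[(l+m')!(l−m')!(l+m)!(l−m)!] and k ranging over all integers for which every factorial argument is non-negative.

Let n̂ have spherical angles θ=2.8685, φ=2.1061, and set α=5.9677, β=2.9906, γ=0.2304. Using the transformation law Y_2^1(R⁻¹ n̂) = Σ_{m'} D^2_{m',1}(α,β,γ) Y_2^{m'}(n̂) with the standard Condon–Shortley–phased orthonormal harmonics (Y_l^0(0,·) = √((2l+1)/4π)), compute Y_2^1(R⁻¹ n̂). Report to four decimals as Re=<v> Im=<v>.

Need the full column D^2_{m',1} for m'=−2..2 at α=5.9677, β=2.9906, γ=0.2304.
cos(β/2)=0.075425, sin(β/2)=0.997152
d^2_{-2,1}: single k=3 term ⇒ +0.149564;  D = +0.097426-0.113479i
d^2_{-1,1}: k∈[2..3] ⇒ +0.016970 -0.988655 = -0.971685;  D = -0.830468+0.504475i
d^2_{0,1}: k∈[1..2] ⇒ +0.001048 -0.183178 = -0.182130;  D = -0.177317+0.041592i
d^2_{1,1}: k∈[0..1] ⇒ +0.000032 -0.016970 = -0.016937;  D = -0.016876-0.001439i
d^2_{2,1}: single k=0 term ⇒ -0.000856;  D = -0.000788-0.000334i
Y_2^{m'}(θ=2.8685,φ=2.1061) and Σ D·Y over m':
  (+0.0974-0.1135i)·(-0.0135+0.0247i)  (-0.8305+0.5045i)·(+0.1023+0.1726i)  (-0.1773+0.0416i)·(+0.5620+0.0000i)  (-0.0169-0.0014i)·(-0.1023+0.1726i)  (-0.0008-0.0003i)·(-0.0135-0.0247i)
Y_2^1(R⁻¹ n̂) = -0.268238-0.067123i

Re=-0.2682 Im=-0.0671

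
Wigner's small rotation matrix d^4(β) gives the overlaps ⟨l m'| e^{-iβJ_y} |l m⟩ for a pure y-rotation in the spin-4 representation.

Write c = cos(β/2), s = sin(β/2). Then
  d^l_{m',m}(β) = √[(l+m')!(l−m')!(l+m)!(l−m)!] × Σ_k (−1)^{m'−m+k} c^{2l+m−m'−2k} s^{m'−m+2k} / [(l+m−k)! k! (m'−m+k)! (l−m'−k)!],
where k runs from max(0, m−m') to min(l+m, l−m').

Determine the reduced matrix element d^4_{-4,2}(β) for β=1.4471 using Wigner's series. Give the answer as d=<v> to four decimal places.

d^4_{-4,2}(β=1.4471) via Wigner's sum:
c=cos(1.4471/2)=0.749460, s=sin(1.4471/2)=0.662049; N=√[1·40320·720·2]=7619.763776
The bounds max(0,m−m')=6 and min(l+m,l−m')=6 give 1 term
  k=6: (−1)^0·7619.7638/(1440)·0.7495^2·0.6620^6 = +0.250276
d^4_{-4,2}(1.4471) = +0.250276

d=0.2503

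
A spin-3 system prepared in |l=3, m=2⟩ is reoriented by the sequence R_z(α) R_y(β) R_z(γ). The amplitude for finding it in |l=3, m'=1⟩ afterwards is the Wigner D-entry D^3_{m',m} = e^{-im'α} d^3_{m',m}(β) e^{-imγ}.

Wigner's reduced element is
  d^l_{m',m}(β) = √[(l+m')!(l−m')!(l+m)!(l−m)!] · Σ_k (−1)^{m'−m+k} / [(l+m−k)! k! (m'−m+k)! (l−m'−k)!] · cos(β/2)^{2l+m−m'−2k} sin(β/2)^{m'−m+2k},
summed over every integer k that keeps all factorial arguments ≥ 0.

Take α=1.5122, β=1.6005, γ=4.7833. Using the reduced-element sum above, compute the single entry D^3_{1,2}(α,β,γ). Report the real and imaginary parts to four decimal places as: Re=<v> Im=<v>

Re=-0.0347 Im=-0.4161

First d^3_{1,2}(β=1.6005), then the phase factors e^{-i(1)α} and e^{-i(2)γ}:
With c≡cos(β/2)=0.696527 and s≡sin(β/2)=0.717530, N=[24·2·120·1]^{1/2}=75.894664
The bounds max(0,m−m')=1 and min(l+m,l−m')=2 give 2 terms
  k=1: (−1)^0·75.8947/(24)·0.6965^5·0.7175^1 = +0.371990
  k=2: (−1)^1·75.8947/(12)·0.6965^3·0.7175^3 = -0.789524
d^3_{1,2}(1.6005) = +0.371990 -0.789524 = -0.417534
Attach z-rotation phases: D = e^{-i(1)(1.5122)}·(-0.417534)·e^{-i(2)(4.7833)} = -0.034709-0.416089i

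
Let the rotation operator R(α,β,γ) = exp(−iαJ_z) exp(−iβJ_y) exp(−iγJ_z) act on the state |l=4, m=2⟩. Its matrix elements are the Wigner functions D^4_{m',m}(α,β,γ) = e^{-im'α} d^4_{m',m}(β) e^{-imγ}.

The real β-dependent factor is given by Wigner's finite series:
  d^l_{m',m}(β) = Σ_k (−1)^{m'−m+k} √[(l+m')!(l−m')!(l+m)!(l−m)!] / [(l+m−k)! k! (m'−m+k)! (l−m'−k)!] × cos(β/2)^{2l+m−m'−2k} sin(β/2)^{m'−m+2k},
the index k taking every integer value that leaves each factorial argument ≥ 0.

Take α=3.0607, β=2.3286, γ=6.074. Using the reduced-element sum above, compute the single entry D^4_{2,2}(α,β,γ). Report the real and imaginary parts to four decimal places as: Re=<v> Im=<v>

Re=0.1864 Im=0.1222

D^4_{2,2}(3.0607,2.3286,6.074) = e^{-i·2·3.0607}·d^4_{2,2}(2.3286)·e^{-i·2·6.074}. Compute d first:
c=cos(2.3286/2)=0.395394, s=sin(2.3286/2)=0.918512; N=√[720·2·720·2]=1440.000000
The bounds max(0,m−m')=0 and min(l+m,l−m')=2 give 3 terms
  k=0: (−1)^0·1440.0000/(1440)·0.3954^8·0.9185^0 = +0.000597
  k=1: (−1)^1·1440.0000/(120)·0.3954^6·0.9185^2 = -0.038684
  k=2: (−1)^2·1440.0000/(96)·0.3954^4·0.9185^4 = +0.260945
d^4_{2,2}(2.3286) = +0.000597 -0.038684 +0.260945 = +0.222858
D = (+0.986941+0.161080i)·(+0.222858)·(+0.913752+0.406272i) = +0.186394+0.122161i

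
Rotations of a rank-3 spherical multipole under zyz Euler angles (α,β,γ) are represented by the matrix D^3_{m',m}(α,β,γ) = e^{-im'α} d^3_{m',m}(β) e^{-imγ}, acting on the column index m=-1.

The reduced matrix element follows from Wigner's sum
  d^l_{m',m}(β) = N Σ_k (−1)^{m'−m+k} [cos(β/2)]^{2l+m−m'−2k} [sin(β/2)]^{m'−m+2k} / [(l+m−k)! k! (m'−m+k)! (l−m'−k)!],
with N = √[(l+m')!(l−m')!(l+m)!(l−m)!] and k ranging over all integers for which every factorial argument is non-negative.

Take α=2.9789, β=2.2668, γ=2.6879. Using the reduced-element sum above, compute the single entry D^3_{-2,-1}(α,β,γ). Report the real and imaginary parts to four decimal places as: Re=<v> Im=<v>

Re=0.2264 Im=-0.2236

D^3_{-2,-1}(2.9789,2.2668,2.6879) = e^{-i·-2·2.9789}·d^3_{-2,-1}(2.2668)·e^{-i·-1·2.6879}. Compute d first:
c=cos(2.2668/2)=0.423582, s=sin(2.2668/2)=0.905858; N=√[1·120·2·24]=75.894664
k∈{1,2} keeps every argument non-negative
  k=1: (−1)^0·75.8947/(24)·0.4236^5·0.9059^1 = +0.039062
  k=2: (−1)^1·75.8947/(12)·0.4236^3·0.9059^3 = -0.357292
d^3_{-2,-1}(2.2668) = +0.039062 -0.357292 = -0.318231
Attach z-rotation phases: D = e^{-i(-2)(2.9789)}·(-0.318231)·e^{-i(-1)(2.6879)} = +0.226441-0.223596i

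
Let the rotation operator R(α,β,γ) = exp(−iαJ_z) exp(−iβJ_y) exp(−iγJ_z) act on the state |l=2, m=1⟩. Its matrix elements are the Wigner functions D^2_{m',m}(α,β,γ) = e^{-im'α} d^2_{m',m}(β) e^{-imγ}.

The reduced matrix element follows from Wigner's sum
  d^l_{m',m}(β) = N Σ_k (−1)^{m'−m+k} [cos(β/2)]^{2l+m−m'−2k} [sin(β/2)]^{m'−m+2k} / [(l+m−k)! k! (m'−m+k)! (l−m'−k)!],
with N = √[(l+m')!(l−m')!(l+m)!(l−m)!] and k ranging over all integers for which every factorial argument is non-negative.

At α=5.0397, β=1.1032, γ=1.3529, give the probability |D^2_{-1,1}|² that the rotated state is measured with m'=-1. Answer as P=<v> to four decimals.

First d^2_{-1,1}(β=1.1032), then the phase factors e^{-i(-1)α} and e^{-i(1)γ}:
c=cos(1.1032/2)=0.851687, s=sin(1.1032/2)=0.524051; N=√[1·6·6·1]=6.000000
k: max(0,(1)−(-1))=2 … min(2+(1),2−(-1))=3
  k=2: (−1)^0·6.0000/(2)·0.8517^2·0.5241^2 = +0.597624
  k=3: (−1)^1·6.0000/(6)·0.8517^0·0.5241^4 = -0.075421
d^2_{-1,1}(1.1032) = +0.597624 -0.075421 = +0.522203
|D^2_{-1,1}|² = |d^2_{-1,1}(β)|² = (+0.522203)² = 0.272696 (the z-rotation phases have unit modulus)

P=0.2727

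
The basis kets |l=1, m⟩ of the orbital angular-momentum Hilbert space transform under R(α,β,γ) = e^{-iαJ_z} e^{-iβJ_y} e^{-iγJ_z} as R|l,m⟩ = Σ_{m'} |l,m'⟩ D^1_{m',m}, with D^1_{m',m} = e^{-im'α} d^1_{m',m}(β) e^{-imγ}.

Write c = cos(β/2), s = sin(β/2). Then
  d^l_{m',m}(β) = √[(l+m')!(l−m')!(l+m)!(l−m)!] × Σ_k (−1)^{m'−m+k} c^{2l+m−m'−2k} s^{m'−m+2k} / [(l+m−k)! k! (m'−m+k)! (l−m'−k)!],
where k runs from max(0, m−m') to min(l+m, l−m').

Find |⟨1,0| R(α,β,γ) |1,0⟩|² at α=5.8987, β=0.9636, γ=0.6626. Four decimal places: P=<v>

D^1_{0,0}(5.8987,0.9636,0.6626) = e^{-i·0·5.8987}·d^1_{0,0}(0.9636)·e^{-i·0·0.6626}. Compute d first:
c=cos(0.9636/2)=0.886162, s=sin(0.9636/2)=0.463375; N=√[1·1·1·1]=1.000000
k: max(0,(0)−(0))=0 … min(1+(0),1−(0))=1
  k=0: (−1)^0·1.0000/(1)·0.8862^2·0.4634^0 = +0.785284
  k=1: (−1)^1·1.0000/(1)·0.8862^0·0.4634^2 = -0.214716
d^1_{0,0}(0.9636) = +0.785284 -0.214716 = +0.570567
|D^1_{0,0}|² = |d^1_{0,0}(β)|² = (+0.570567)² = 0.325547 (the z-rotation phases have unit modulus)

P=0.3255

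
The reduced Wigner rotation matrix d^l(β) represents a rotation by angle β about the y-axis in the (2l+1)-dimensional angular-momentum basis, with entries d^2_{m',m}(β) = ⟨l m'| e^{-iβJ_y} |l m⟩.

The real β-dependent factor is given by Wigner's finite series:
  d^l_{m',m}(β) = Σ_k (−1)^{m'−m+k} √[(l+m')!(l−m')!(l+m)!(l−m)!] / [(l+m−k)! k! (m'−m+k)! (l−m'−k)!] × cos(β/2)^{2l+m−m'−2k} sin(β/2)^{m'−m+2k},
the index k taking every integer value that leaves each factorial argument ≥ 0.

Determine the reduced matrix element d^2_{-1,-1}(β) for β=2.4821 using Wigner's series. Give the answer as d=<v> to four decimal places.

d=-0.2706

d^2_{-1,-1}(β=2.4821) via Wigner's sum:
With c≡cos(β/2)=0.323803 and s≡sin(β/2)=0.946125, N=[1·6·1·6]^{1/2}=6.000000
Admissible k: 0..1 (factorial args all ≥0)
  k=0: (−1)^0·6.0000/(6)·0.3238^4·0.9461^0 = +0.010993
  k=1: (−1)^1·6.0000/(2)·0.3238^2·0.9461^2 = -0.281566
d^2_{-1,-1}(2.4821) = +0.010993 -0.281566 = -0.270572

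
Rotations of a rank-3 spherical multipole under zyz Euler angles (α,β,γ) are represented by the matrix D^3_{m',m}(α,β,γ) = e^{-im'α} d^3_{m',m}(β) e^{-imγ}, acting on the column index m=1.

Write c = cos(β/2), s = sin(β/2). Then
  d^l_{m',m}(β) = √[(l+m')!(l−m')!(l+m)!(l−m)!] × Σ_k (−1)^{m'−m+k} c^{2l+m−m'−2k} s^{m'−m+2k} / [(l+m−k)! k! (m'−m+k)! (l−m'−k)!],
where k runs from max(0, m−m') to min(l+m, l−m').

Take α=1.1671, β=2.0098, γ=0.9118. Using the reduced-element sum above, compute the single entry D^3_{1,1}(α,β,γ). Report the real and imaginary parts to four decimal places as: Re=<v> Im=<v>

First d^3_{1,1}(β=2.0098), then the phase factors e^{-i(1)α} and e^{-i(1)γ}:
With c≡cos(β/2)=0.536173 and s≡sin(β/2)=0.844108, N=[24·2·24·2]^{1/2}=48.000000
The bounds max(0,m−m')=0 and min(l+m,l−m')=2 give 3 terms
  k=0: (−1)^0·48.0000/(48)·0.5362^6·0.8441^0 = +0.023759
  k=1: (−1)^1·48.0000/(6)·0.5362^4·0.8441^2 = -0.471091
  k=2: (−1)^2·48.0000/(8)·0.5362^2·0.8441^4 = +0.875696
d^3_{1,1}(2.0098) = +0.023759 -0.471091 +0.875696 = +0.428364
Attach z-rotation phases: D = e^{-i(1)(1.1671)}·(+0.428364)·e^{-i(1)(0.9118)} = -0.208408-0.374248i

Re=-0.2084 Im=-0.3742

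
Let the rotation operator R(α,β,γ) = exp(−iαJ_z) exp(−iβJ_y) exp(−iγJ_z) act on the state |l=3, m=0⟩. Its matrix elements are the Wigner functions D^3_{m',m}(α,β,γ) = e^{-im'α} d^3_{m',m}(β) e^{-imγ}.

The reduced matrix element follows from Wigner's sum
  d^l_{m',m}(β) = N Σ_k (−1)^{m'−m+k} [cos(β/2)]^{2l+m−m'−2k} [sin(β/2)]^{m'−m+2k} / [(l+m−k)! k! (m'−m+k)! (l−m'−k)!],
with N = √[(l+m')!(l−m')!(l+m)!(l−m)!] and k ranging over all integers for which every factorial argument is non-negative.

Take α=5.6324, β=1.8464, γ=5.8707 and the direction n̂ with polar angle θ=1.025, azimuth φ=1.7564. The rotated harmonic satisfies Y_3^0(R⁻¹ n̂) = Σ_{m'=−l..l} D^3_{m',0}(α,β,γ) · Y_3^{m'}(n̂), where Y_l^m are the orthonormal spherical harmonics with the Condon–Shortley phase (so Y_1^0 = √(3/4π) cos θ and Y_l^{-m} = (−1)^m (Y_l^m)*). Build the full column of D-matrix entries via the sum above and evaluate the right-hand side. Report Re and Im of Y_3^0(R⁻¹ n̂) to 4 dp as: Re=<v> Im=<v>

Re=0.0490 Im=0.0000

Need the full column D^3_{m',0} for m'=−3..3 at α=5.6324, β=1.8464, γ=5.8707.
cos(β/2)=0.603271, sin(β/2)=0.797536
d^3_{-3,0}: single k=3 term ⇒ +0.498085;  D = -0.185471-0.462266i
d^3_{-2,0}: k∈[2..3] ⇒ +0.461436 -0.806468 = -0.345032;  D = -0.091773+0.332603i
d^3_{-1,0}: k∈[1..3] ⇒ +0.220752 -1.157446 +0.674303 = -0.262391;  D = -0.208761+0.158960i
d^3_{0,0}: k∈[0..3] ⇒ +0.048203 -0.758217 +1.325163 -0.257337 = +0.357812;  D = +0.357812+0.000000i
d^3_{1,0}: k∈[0..2] ⇒ -0.220752 +1.157446 -0.674303 = +0.262391;  D = +0.208761+0.158960i
d^3_{2,0}: k∈[0..1] ⇒ +0.461436 -0.806468 = -0.345032;  D = -0.091773-0.332603i
d^3_{3,0}: single k=0 term ⇒ -0.498085;  D = +0.185471-0.462266i
Y_3^{m'}(θ=1.025,φ=1.7564) and Σ D·Y over m':
  (-0.1855-0.4623i)·(+0.1377+0.2212i)  (-0.0918+0.3326i)·(-0.3612+0.1406i)  (-0.2088+0.1590i)·(-0.0177-0.0943i)  (+0.3578+0.0000i)·(-0.3201+0.0000i)  (+0.2088+0.1590i)·(+0.0177-0.0943i)  (-0.0918-0.3326i)·(-0.3612-0.1406i)  (+0.1855-0.4623i)·(-0.1377+0.2212i)
Y_3^0(R⁻¹ n̂) = +0.048990+0.000000i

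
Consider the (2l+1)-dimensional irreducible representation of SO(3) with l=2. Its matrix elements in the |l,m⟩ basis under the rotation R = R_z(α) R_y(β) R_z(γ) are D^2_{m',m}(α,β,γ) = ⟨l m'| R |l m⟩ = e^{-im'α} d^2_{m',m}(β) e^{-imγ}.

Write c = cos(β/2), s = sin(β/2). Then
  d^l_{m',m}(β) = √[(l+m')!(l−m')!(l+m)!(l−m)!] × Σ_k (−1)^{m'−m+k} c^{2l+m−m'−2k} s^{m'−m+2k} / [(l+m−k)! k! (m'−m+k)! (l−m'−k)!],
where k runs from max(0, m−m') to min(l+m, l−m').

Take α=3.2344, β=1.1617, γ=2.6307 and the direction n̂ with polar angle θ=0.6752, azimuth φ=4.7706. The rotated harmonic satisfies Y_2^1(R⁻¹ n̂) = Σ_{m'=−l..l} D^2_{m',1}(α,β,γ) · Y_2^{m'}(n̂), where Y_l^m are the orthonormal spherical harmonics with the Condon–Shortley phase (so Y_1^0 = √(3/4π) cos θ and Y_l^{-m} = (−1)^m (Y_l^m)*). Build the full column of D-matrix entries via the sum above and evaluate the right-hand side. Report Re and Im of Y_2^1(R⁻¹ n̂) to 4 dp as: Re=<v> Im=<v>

Re=-0.2355 Im=0.0508

Need the full column D^2_{m',1} for m'=−2..2 at α=3.2344, β=1.1617, γ=2.6307.
cos(β/2)=0.835997, sin(β/2)=0.548735
d^2_{-2,1}: single k=3 term ⇒ +0.276262;  D = -0.211917-0.177234i
d^2_{-1,1}: k∈[2..3] ⇒ +0.631328 -0.090667 = +0.540661;  D = +0.445094+0.306929i
d^2_{0,1}: k∈[1..2] ⇒ +0.785329 -0.338351 = +0.446978;  D = -0.389902-0.218553i
d^2_{1,1}: k∈[0..1] ⇒ +0.488448 -0.631328 = -0.142881;  D = -0.130574-0.058011i
d^2_{2,1}: single k=0 term ⇒ -0.641218;  D = +0.607594+0.204916i
Y_2^{m'}(θ=0.6752,φ=4.7706) and Σ D·Y over m':
  (-0.2119-0.1772i)·(-0.1499+0.0175i)  (+0.4451+0.3069i)·(+0.0219+0.3763i)  (-0.3899-0.2186i)·(+0.2611+0.0000i)  (-0.1306-0.0580i)·(-0.0219+0.3763i)  (+0.6076+0.2049i)·(-0.1499-0.0175i)
Y_2^1(R⁻¹ n̂) = -0.235463+0.050770i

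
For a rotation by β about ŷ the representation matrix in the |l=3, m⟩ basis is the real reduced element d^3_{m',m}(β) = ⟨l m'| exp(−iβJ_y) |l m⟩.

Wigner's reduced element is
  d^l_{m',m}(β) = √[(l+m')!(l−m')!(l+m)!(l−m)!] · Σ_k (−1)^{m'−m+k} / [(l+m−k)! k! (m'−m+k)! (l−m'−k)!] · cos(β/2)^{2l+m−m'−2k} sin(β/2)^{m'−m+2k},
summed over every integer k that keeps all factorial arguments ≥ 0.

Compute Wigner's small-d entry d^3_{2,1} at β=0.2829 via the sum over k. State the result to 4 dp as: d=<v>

d=-0.4068

d^3_{2,1}(β=0.2829) via Wigner's sum:
c=cos(0.2829/2)=0.990013, s=sin(0.2829/2)=0.140979; N=√[120·1·24·2]=75.894664
k: max(0,(1)−(2))=0 … min(3+(1),3−(2))=1
  k=0: (−1)^1·75.8947/(24)·0.9900^5·0.1410^1 = -0.423992
  k=1: (−1)^2·75.8947/(12)·0.9900^3·0.1410^3 = +0.017195
d^3_{2,1}(0.2829) = -0.423992 +0.017195 = -0.406796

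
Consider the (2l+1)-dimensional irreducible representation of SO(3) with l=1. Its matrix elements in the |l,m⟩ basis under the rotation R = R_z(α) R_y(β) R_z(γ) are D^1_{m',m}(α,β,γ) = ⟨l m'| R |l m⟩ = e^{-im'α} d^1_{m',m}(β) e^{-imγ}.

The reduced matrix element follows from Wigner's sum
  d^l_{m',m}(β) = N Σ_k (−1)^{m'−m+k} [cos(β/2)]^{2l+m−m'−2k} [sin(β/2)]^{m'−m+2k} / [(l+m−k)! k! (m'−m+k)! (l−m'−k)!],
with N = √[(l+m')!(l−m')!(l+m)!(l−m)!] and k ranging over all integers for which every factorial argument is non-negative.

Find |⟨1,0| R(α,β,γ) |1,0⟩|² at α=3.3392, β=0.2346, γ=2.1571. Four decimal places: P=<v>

D^1_{0,0}(3.3392,0.2346,2.1571) = e^{-i·0·3.3392}·d^1_{0,0}(0.2346)·e^{-i·0·2.1571}. Compute d first:
With c≡cos(β/2)=0.993128 and s≡sin(β/2)=0.117031, N=[1·1·1·1]^{1/2}=1.000000
k: max(0,(0)−(0))=0 … min(1+(0),1−(0))=1
  k=0: (−1)^0·1.0000/(1)·0.9931^2·0.1170^0 = +0.986304
  k=1: (−1)^1·1.0000/(1)·0.9931^0·0.1170^2 = -0.013696
d^1_{0,0}(0.2346) = +0.986304 -0.013696 = +0.972607
|D^1_{0,0}|² = |d^1_{0,0}(β)|² = (+0.972607)² = 0.945965 (the z-rotation phases have unit modulus)

P=0.9460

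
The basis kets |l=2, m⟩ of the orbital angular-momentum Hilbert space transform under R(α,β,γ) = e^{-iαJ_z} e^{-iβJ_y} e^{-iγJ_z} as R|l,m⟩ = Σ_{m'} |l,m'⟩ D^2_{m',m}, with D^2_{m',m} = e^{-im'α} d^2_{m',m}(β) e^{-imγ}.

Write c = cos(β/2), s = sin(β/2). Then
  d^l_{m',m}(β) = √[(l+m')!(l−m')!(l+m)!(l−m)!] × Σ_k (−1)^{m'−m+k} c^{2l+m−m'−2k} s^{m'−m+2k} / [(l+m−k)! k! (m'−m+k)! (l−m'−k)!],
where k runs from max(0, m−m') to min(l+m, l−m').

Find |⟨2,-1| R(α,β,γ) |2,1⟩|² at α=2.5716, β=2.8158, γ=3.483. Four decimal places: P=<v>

D^2_{-1,1}(2.5716,2.8158,3.483) = e^{-i·-1·2.5716}·d^2_{-1,1}(2.8158)·e^{-i·1·3.483}. Compute d first:
Half-angle: c=0.162177, s=0.986762. N=√(1·6·6·1)=6.000000
The bounds max(0,m−m')=2 and min(l+m,l−m')=3 give 2 terms
  k=2: (−1)^0·6.0000/(2)·0.1622^2·0.9868^2 = +0.076829
  k=3: (−1)^1·6.0000/(6)·0.1622^0·0.9868^4 = -0.948089
d^2_{-1,1}(2.8158) = +0.076829 -0.948089 = -0.871260
|D^2_{-1,1}|² = |d^2_{-1,1}(β)|² = (-0.871260)² = 0.759095 (the z-rotation phases have unit modulus)

P=0.7591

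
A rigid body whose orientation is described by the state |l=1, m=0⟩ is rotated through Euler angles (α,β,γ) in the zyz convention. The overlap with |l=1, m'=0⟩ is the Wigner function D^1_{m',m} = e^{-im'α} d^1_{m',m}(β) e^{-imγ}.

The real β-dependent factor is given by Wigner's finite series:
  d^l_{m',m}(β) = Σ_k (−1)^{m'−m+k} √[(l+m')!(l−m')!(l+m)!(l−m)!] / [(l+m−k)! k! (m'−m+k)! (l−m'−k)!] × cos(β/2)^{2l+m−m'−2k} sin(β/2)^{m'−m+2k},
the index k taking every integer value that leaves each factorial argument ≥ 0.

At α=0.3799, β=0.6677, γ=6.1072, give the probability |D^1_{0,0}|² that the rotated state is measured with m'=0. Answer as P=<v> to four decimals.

First d^1_{0,0}(β=0.6677), then the phase factors e^{-i(0)α} and e^{-i(0)γ}:
c=cos(0.6677/2)=0.944788, s=sin(0.6677/2)=0.327683; N=√[1·1·1·1]=1.000000
The bounds max(0,m−m')=0 and min(l+m,l−m')=1 give 2 terms
  k=0: (−1)^0·1.0000/(1)·0.9448^2·0.3277^0 = +0.892624
  k=1: (−1)^1·1.0000/(1)·0.9448^0·0.3277^2 = -0.107376
d^1_{0,0}(0.6677) = +0.892624 -0.107376 = +0.785248
|D^1_{0,0}|² = |d^1_{0,0}(β)|² = (+0.785248)² = 0.616614 (the z-rotation phases have unit modulus)

P=0.6166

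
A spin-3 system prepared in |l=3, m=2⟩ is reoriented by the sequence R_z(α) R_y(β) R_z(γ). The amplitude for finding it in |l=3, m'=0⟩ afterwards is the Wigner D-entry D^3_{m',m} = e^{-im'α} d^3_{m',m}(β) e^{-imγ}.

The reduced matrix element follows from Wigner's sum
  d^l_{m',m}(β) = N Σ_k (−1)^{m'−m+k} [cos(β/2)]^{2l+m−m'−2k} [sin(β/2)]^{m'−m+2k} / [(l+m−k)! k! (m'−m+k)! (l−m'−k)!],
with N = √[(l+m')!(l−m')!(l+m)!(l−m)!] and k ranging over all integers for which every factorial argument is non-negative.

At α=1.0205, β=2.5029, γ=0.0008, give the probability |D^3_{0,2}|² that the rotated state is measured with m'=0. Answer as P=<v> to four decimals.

P=0.1527

First d^3_{0,2}(β=2.5029), then the phase factors e^{-i(0)α} and e^{-i(2)γ}:
With c≡cos(β/2)=0.313946 and s≡sin(β/2)=0.949441, N=[6·6·120·1]^{1/2}=65.726707
k: max(0,(2)−(0))=2 … min(3+(2),3−(0))=3
  k=2: (−1)^0·65.7267/(12)·0.3139^4·0.9494^2 = +0.047964
  k=3: (−1)^1·65.7267/(12)·0.3139^2·0.9494^4 = -0.438674
d^3_{0,2}(2.5029) = +0.047964 -0.438674 = -0.390710
|D^3_{0,2}|² = |d^3_{0,2}(β)|² = (-0.390710)² = 0.152654 (the z-rotation phases have unit modulus)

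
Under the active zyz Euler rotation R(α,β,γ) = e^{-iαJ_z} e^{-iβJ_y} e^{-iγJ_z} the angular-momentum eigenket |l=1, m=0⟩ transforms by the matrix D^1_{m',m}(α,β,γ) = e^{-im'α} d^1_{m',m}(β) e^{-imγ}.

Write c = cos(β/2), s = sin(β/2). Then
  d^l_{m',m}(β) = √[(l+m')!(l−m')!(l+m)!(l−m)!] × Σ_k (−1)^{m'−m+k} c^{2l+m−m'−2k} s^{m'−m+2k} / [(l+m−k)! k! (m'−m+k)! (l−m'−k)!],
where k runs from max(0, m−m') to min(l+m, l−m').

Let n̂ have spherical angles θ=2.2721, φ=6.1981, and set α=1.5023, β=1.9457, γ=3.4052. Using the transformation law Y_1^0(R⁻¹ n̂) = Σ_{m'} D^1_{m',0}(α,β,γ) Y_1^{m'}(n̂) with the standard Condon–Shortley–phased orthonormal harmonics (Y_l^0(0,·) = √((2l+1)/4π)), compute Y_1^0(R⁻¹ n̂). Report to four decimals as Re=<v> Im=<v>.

Re=0.1097 Im=0.0000

Need the full column D^1_{m',0} for m'=−1..1 at α=1.5023, β=1.9457, γ=3.4052.
cos(β/2)=0.562946, sin(β/2)=0.826493
d^1_{-1,0}: single k=1 term ⇒ +0.657993;  D = +0.045035+0.656450i
d^1_{0,0}: k∈[0..1] ⇒ +0.316909 -0.683091 = -0.366183;  D = -0.366183+0.000000i
d^1_{1,0}: single k=0 term ⇒ -0.657993;  D = -0.045035+0.656450i
Y_1^{m'}(θ=2.2721,φ=6.1981) and Σ D·Y over m':
  (+0.0450+0.6565i)·(+0.2630+0.0224i)  (-0.3662+0.0000i)·(-0.3153+0.0000i)  (-0.0450+0.6565i)·(-0.2630+0.0224i)
Y_1^0(R⁻¹ n̂) = +0.109678+0.000000i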